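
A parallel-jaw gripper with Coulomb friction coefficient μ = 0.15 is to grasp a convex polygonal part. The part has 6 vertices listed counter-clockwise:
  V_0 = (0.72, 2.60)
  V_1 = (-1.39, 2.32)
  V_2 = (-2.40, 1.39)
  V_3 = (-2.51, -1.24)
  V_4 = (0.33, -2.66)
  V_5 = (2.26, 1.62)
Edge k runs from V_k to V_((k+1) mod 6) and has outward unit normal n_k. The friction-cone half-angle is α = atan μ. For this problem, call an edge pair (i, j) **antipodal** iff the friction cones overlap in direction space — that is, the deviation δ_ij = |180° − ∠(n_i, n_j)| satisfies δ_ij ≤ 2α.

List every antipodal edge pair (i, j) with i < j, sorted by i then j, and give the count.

α = atan 0.15 = 8.53°;  2α = 17.06°
n_0 = (-0.1315, +0.9913)
n_1 = (-0.6774, +0.7356)
n_2 = (-0.9991, +0.0418)
n_3 = (-0.4472, -0.8944)
n_4 = (+0.9116, -0.4111)
n_5 = (+0.5369, +0.8437)
  (0,1): δ = 144.92°  ·
  (0,2): δ = 99.95°  ·
  (0,3): δ = 34.12°  ·
  (0,4): δ = 58.17°  ·
  (0,5): δ = 139.97°  ·
  (1,2): δ = 135.03°  ·
  (1,3): δ = 69.20°  ·
  (1,4): δ = 23.09°  ·
  (1,5): δ = 104.89°  ·
  (2,3): δ = 114.17°  ·
  (2,4): δ = 21.88°  ·
  (2,5): δ = 59.92°  ·
  (3,4): δ = 87.71°  ·
  (3,5): δ = 5.91°  ✓
  (4,5): δ = 98.20°  ·
antipodal pairs: 1

count = 1; pairs: (3,5)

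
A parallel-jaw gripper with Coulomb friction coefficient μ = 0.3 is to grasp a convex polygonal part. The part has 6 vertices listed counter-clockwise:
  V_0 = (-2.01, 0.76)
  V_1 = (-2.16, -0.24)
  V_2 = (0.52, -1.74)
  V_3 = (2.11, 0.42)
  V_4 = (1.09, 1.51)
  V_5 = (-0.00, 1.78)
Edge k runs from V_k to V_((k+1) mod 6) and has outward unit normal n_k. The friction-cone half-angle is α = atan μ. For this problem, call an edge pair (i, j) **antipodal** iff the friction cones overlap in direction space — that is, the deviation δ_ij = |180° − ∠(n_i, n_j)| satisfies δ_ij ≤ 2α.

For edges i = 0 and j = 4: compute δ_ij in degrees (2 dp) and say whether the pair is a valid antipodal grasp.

α = atan 0.3 = 16.70°;  2α = 33.40°
edge 0: e_0 = (-0.15, -1.00);  n_0 = (-0.9889, +0.1483)
edge 4: e_4 = (-1.09, +0.27);  n_4 = (+0.2404, +0.9707)
∠(n_0, n_4) = 95.38°
δ = |180° − 95.38°| = 84.62°
84.62° > 2α = 33.40°  →  invalid

δ = 84.62°, invalid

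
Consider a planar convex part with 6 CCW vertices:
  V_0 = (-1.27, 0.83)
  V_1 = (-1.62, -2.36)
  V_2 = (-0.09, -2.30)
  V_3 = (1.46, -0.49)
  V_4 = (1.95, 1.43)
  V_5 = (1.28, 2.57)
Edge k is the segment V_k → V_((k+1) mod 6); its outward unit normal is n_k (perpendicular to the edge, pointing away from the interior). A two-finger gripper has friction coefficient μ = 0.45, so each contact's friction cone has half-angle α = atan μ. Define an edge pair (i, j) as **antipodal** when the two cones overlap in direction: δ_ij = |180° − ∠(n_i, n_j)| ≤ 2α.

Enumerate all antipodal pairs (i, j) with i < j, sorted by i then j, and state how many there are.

count = 6; pairs: (0,2), (0,3), (0,4), (1,5), (2,5), (3,5)

α = atan 0.45 = 24.23°;  2α = 48.46°
n_0 = (-0.9940, +0.1091)
n_1 = (+0.0392, -0.9992)
n_2 = (+0.7596, -0.6504)
n_3 = (+0.9689, -0.2473)
n_4 = (+0.8621, +0.5067)
n_5 = (-0.5636, +0.8260)
  (0,1): δ = 81.49°  ·
  (0,2): δ = 34.31°  ✓
  (0,3): δ = 8.06°  ✓
  (0,4): δ = 36.70°  ✓
  (0,5): δ = 130.57°  ·
  (1,2): δ = 132.82°  ·
  (1,3): δ = 106.56°  ·
  (1,4): δ = 61.80°  ·
  (1,5): δ = 32.06°  ✓
  (2,3): δ = 153.74°  ·
  (2,4): δ = 108.98°  ·
  (2,5): δ = 15.12°  ✓
  (3,4): δ = 135.24°  ·
  (3,5): δ = 41.38°  ✓
  (4,5): δ = 86.14°  ·
antipodal pairs: 6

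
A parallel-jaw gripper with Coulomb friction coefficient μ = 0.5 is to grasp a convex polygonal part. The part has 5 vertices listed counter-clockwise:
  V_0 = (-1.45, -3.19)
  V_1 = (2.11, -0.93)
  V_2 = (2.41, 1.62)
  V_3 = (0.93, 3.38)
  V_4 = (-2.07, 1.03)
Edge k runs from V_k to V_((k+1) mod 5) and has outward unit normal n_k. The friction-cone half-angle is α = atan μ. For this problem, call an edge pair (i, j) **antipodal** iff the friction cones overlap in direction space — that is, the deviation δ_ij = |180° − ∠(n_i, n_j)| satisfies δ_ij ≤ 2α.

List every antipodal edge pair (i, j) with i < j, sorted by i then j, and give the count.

count = 4; pairs: (0,3), (1,3), (1,4), (2,4)

α = atan 0.5 = 26.57°;  2α = 53.13°
n_0 = (+0.5360, -0.8442)
n_1 = (+0.9932, -0.1168)
n_2 = (+0.7654, +0.6436)
n_3 = (-0.6167, +0.7872)
n_4 = (-0.9894, -0.1454)
  (0,1): δ = 129.12°  ·
  (0,2): δ = 82.35°  ·
  (0,3): δ = 5.66°  ✓
  (0,4): δ = 65.95°  ·
  (1,2): δ = 133.23°  ·
  (1,3): δ = 45.22°  ✓
  (1,4): δ = 15.07°  ✓
  (2,3): δ = 91.99°  ·
  (2,4): δ = 31.70°  ✓
  (3,4): δ = 119.71°  ·
antipodal pairs: 4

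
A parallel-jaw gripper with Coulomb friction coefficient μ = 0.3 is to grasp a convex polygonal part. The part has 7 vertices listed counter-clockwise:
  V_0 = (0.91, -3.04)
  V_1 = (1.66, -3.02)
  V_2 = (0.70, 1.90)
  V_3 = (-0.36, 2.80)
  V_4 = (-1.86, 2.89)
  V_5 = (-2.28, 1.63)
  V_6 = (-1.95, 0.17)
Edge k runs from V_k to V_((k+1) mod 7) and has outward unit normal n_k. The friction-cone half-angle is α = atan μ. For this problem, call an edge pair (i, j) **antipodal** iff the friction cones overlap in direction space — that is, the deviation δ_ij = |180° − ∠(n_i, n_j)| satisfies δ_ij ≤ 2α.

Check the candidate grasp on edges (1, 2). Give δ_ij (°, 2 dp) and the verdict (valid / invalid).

α = atan 0.3 = 16.70°;  2α = 33.40°
edge 1: e_1 = (-0.96, +4.92);  n_1 = (+0.9815, +0.1915)
edge 2: e_2 = (-1.06, +0.90);  n_2 = (+0.6472, +0.7623)
∠(n_1, n_2) = 38.63°
δ = |180° − 38.63°| = 141.37°
141.37° > 2α = 33.40°  →  invalid

δ = 141.37°, invalid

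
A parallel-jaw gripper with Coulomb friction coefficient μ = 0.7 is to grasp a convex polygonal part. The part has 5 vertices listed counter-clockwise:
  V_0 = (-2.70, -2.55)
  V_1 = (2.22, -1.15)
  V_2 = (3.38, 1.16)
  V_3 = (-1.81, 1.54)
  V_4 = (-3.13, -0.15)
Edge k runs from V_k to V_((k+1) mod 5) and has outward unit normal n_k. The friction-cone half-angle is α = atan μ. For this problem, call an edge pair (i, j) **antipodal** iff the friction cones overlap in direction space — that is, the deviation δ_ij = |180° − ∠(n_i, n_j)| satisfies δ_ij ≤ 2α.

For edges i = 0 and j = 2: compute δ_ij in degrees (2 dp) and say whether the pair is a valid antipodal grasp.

α = atan 0.7 = 34.99°;  2α = 69.98°
edge 0: e_0 = (+4.92, +1.40);  n_0 = (+0.2737, -0.9618)
edge 2: e_2 = (-5.19, +0.38);  n_2 = (+0.0730, +0.9973)
∠(n_0, n_2) = 159.93°
δ = |180° − 159.93°| = 20.07°
20.07° ≤ 2α = 69.98°  →  valid

δ = 20.07°, valid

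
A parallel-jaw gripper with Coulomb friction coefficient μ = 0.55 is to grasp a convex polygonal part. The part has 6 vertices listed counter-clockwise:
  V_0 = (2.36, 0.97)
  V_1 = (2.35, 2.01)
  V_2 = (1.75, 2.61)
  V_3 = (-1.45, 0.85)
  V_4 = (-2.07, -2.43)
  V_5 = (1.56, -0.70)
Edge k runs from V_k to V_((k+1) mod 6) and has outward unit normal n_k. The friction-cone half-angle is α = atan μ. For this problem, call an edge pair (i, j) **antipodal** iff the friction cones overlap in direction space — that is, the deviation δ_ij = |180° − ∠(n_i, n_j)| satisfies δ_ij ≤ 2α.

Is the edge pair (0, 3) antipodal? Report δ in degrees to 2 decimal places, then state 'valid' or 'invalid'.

α = atan 0.55 = 28.81°;  2α = 57.62°
edge 0: e_0 = (-0.01, +1.04);  n_0 = (+1.0000, +0.0096)
edge 3: e_3 = (-0.62, -3.28);  n_3 = (-0.9826, +0.1857)
∠(n_0, n_3) = 168.75°
δ = |180° − 168.75°| = 11.25°
11.25° ≤ 2α = 57.62°  →  valid

δ = 11.25°, valid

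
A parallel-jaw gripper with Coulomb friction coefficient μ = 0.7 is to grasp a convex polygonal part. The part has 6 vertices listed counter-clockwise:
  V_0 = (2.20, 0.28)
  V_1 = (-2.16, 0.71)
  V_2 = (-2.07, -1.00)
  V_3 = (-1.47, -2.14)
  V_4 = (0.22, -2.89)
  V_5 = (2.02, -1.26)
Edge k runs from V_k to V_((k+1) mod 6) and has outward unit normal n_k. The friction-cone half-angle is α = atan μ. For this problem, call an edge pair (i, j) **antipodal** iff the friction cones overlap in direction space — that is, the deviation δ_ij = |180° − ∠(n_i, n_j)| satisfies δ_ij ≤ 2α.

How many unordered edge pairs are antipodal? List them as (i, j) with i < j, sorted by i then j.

α = atan 0.7 = 34.99°;  2α = 69.98°
n_0 = (+0.0981, +0.9952)
n_1 = (-0.9986, -0.0526)
n_2 = (-0.8849, -0.4657)
n_3 = (-0.4056, -0.9140)
n_4 = (+0.6712, -0.7412)
n_5 = (+0.9932, -0.1161)
  (0,1): δ = 81.35°  ·
  (0,2): δ = 56.61°  ✓
  (0,3): δ = 18.30°  ✓
  (0,4): δ = 47.80°  ✓
  (0,5): δ = 88.97°  ·
  (1,2): δ = 155.25°  ·
  (1,3): δ = 116.94°  ·
  (1,4): δ = 50.85°  ✓
  (1,5): δ = 9.68°  ✓
  (2,3): δ = 141.69°  ·
  (2,4): δ = 75.60°  ·
  (2,5): δ = 34.43°  ✓
  (3,4): δ = 113.91°  ·
  (3,5): δ = 72.74°  ·
  (4,5): δ = 138.83°  ·
antipodal pairs: 6

count = 6; pairs: (0,2), (0,3), (0,4), (1,4), (1,5), (2,5)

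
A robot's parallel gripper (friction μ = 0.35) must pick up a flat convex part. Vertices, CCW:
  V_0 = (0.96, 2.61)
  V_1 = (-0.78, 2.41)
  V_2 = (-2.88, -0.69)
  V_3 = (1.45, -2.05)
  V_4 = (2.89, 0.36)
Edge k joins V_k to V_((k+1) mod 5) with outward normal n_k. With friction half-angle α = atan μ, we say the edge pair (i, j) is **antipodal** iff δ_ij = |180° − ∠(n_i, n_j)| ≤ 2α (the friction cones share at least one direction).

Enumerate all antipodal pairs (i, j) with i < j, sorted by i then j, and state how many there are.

count = 3; pairs: (0,2), (1,3), (2,4)

α = atan 0.35 = 19.29°;  2α = 38.58°
n_0 = (-0.1142, +0.9935)
n_1 = (-0.8279, +0.5608)
n_2 = (-0.2997, -0.9540)
n_3 = (+0.8584, -0.5129)
n_4 = (+0.7590, +0.6511)
  (0,1): δ = 130.67°  ·
  (0,2): δ = 23.99°  ✓
  (0,3): δ = 52.58°  ·
  (0,4): δ = 124.07°  ·
  (1,2): δ = 73.32°  ·
  (1,3): δ = 3.26°  ✓
  (1,4): δ = 74.74°  ·
  (2,3): δ = 103.42°  ·
  (2,4): δ = 31.94°  ✓
  (3,4): δ = 108.52°  ·
antipodal pairs: 3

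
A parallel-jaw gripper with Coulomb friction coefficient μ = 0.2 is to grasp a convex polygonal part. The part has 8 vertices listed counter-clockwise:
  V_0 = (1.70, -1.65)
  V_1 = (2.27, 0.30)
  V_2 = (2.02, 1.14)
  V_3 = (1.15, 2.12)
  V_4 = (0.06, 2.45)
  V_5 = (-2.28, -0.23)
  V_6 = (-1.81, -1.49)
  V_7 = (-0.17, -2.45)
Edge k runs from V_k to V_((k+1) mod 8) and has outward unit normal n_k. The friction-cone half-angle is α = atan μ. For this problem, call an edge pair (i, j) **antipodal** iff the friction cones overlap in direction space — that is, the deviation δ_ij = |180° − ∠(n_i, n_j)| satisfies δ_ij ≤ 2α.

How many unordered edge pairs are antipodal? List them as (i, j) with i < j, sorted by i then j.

α = atan 0.2 = 11.31°;  2α = 22.62°
n_0 = (+0.9598, -0.2806)
n_1 = (+0.9585, +0.2853)
n_2 = (+0.7478, +0.6639)
n_3 = (+0.2898, +0.9571)
n_4 = (-0.7533, +0.6577)
n_5 = (-0.9369, -0.3495)
n_6 = (-0.5052, -0.8630)
n_7 = (+0.3933, -0.9194)
  (0,1): δ = 147.13°  ·
  (0,2): δ = 122.11°  ·
  (0,3): δ = 90.55°  ·
  (0,4): δ = 24.83°  ·
  (0,5): δ = 36.75°  ·
  (0,6): δ = 75.95°  ·
  (0,7): δ = 129.46°  ·
  (1,2): δ = 154.98°  ·
  (1,3): δ = 123.42°  ·
  (1,4): δ = 57.70°  ·
  (1,5): δ = 3.88°  ✓
  (1,6): δ = 43.08°  ·
  (1,7): δ = 96.59°  ·
  (2,3): δ = 148.44°  ·
  (2,4): δ = 82.72°  ·
  (2,5): δ = 21.14°  ✓
  (2,6): δ = 18.06°  ✓
  (2,7): δ = 71.56°  ·
  (3,4): δ = 114.28°  ·
  (3,5): δ = 52.70°  ·
  (3,6): δ = 13.50°  ✓
  (3,7): δ = 40.01°  ·
  (4,5): δ = 118.42°  ·
  (4,6): δ = 79.22°  ·
  (4,7): δ = 25.71°  ·
  (5,6): δ = 140.80°  ·
  (5,7): δ = 87.29°  ·
  (6,7): δ = 126.50°  ·
antipodal pairs: 4

count = 4; pairs: (1,5), (2,5), (2,6), (3,6)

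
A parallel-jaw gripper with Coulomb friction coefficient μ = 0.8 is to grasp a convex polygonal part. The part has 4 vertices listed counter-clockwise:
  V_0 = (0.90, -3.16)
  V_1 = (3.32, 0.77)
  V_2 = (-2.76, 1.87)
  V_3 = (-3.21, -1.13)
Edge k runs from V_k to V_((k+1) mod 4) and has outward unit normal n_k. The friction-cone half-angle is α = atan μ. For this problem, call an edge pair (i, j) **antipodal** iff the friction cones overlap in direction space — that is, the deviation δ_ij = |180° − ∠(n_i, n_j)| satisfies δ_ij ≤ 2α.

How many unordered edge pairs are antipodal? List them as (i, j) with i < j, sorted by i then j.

α = atan 0.8 = 38.66°;  2α = 77.32°
n_0 = (+0.8515, -0.5243)
n_1 = (+0.1780, +0.9840)
n_2 = (-0.9889, +0.1483)
n_3 = (-0.4428, -0.8966)
  (0,1): δ = 68.63°  ✓
  (0,2): δ = 23.09°  ✓
  (0,3): δ = 95.34°  ·
  (1,2): δ = 88.28°  ·
  (1,3): δ = 16.03°  ✓
  (2,3): δ = 107.75°  ·
antipodal pairs: 3

count = 3; pairs: (0,1), (0,2), (1,3)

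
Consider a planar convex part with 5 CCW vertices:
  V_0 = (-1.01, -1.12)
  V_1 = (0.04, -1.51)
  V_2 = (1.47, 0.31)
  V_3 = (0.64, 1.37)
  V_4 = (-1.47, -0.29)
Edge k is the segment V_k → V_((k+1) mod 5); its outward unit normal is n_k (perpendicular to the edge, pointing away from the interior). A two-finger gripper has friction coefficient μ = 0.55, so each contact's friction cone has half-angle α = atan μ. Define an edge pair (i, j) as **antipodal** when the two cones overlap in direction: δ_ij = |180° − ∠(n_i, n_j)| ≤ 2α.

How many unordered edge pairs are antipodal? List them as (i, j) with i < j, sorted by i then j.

α = atan 0.55 = 28.81°;  2α = 57.62°
n_0 = (-0.3482, -0.9374)
n_1 = (+0.7863, -0.6178)
n_2 = (+0.7873, +0.6165)
n_3 = (-0.6183, +0.7859)
n_4 = (-0.8747, -0.4847)
  (0,1): δ = 107.78°  ·
  (0,2): δ = 31.56°  ✓
  (0,3): δ = 58.57°  ·
  (0,4): δ = 139.37°  ·
  (1,2): δ = 103.78°  ·
  (1,3): δ = 13.65°  ✓
  (1,4): δ = 67.15°  ·
  (2,3): δ = 89.87°  ·
  (2,4): δ = 9.07°  ✓
  (3,4): δ = 99.20°  ·
antipodal pairs: 3

count = 3; pairs: (0,2), (1,3), (2,4)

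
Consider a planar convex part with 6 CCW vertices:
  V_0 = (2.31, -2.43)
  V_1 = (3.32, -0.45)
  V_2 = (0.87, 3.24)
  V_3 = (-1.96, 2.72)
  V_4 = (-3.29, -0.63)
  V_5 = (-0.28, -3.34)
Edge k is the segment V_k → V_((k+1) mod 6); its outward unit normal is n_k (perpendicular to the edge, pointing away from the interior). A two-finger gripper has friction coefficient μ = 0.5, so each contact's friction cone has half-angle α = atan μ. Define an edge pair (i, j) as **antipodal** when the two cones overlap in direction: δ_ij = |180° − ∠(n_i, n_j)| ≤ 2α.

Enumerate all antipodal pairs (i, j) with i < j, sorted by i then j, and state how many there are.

count = 6; pairs: (0,2), (0,3), (1,4), (2,4), (2,5), (3,5)

α = atan 0.5 = 26.57°;  2α = 53.13°
n_0 = (+0.8908, -0.4544)
n_1 = (+0.8331, +0.5531)
n_2 = (-0.1807, +0.9835)
n_3 = (-0.9294, +0.3690)
n_4 = (-0.6691, -0.7432)
n_5 = (+0.3315, -0.9435)
  (0,1): δ = 119.39°  ·
  (0,2): δ = 52.56°  ✓
  (0,3): δ = 5.37°  ✓
  (0,4): δ = 75.03°  ·
  (0,5): δ = 136.39°  ·
  (1,2): δ = 113.17°  ·
  (1,3): δ = 55.24°  ·
  (1,4): δ = 14.42°  ✓
  (1,5): δ = 75.78°  ·
  (2,3): δ = 122.07°  ·
  (2,4): δ = 52.41°  ✓
  (2,5): δ = 8.95°  ✓
  (3,4): δ = 110.34°  ·
  (3,5): δ = 48.99°  ✓
  (4,5): δ = 118.64°  ·
antipodal pairs: 6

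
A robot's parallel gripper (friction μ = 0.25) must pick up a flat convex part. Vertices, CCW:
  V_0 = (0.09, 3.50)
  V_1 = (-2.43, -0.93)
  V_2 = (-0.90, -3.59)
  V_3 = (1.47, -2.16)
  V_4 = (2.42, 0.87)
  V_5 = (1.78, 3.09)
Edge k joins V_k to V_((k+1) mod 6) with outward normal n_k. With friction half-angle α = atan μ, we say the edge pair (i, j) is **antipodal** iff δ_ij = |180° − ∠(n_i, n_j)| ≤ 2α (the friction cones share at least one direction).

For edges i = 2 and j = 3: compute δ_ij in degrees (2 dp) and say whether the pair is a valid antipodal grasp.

α = atan 0.25 = 14.04°;  2α = 28.07°
edge 2: e_2 = (+2.37, +1.43);  n_2 = (+0.5166, -0.8562)
edge 3: e_3 = (+0.95, +3.03);  n_3 = (+0.9542, -0.2992)
∠(n_2, n_3) = 41.49°
δ = |180° − 41.49°| = 138.51°
138.51° > 2α = 28.07°  →  invalid

δ = 138.51°, invalid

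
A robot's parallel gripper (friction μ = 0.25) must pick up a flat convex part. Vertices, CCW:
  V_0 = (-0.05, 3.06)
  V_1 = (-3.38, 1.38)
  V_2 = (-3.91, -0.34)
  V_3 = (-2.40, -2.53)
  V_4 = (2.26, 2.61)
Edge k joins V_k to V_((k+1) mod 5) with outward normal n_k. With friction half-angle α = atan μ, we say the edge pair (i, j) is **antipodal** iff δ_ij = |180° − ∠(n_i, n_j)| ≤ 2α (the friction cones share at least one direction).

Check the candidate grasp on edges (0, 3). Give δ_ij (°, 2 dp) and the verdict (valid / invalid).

δ = 21.03°, valid

α = atan 0.25 = 14.04°;  2α = 28.07°
edge 0: e_0 = (-3.33, -1.68);  n_0 = (-0.4504, +0.8928)
edge 3: e_3 = (+4.66, +5.14);  n_3 = (+0.7409, -0.6717)
∠(n_0, n_3) = 158.97°
δ = |180° − 158.97°| = 21.03°
21.03° ≤ 2α = 28.07°  →  valid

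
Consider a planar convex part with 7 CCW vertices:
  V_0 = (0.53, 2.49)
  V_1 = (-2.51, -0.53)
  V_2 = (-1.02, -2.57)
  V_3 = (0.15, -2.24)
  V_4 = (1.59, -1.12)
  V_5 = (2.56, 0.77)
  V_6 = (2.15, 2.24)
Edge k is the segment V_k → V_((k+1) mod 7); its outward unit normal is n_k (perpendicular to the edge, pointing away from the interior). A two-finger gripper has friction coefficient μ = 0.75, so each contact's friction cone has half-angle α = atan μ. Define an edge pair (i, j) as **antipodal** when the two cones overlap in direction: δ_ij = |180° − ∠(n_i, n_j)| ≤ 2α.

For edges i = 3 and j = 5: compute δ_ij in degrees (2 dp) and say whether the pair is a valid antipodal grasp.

δ = 112.29°, invalid

α = atan 0.75 = 36.87°;  2α = 73.74°
edge 3: e_3 = (+1.44, +1.12);  n_3 = (+0.6139, -0.7894)
edge 5: e_5 = (-0.41, +1.47);  n_5 = (+0.9632, +0.2687)
∠(n_3, n_5) = 67.71°
δ = |180° − 67.71°| = 112.29°
112.29° > 2α = 73.74°  →  invalid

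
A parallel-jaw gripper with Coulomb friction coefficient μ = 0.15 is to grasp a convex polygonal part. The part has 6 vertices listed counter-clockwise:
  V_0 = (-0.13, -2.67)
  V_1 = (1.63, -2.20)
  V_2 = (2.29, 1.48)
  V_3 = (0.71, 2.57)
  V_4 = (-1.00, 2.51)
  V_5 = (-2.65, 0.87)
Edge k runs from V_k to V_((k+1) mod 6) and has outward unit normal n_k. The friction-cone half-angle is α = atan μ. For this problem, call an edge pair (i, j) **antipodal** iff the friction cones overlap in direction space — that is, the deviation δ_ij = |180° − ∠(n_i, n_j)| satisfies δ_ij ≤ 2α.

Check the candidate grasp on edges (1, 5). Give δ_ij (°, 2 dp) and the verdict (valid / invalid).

δ = 45.61°, invalid

α = atan 0.15 = 8.53°;  2α = 17.06°
edge 1: e_1 = (+0.66, +3.68);  n_1 = (+0.9843, -0.1765)
edge 5: e_5 = (+2.52, -3.54);  n_5 = (-0.8147, -0.5799)
∠(n_1, n_5) = 134.39°
δ = |180° − 134.39°| = 45.61°
45.61° > 2α = 17.06°  →  invalid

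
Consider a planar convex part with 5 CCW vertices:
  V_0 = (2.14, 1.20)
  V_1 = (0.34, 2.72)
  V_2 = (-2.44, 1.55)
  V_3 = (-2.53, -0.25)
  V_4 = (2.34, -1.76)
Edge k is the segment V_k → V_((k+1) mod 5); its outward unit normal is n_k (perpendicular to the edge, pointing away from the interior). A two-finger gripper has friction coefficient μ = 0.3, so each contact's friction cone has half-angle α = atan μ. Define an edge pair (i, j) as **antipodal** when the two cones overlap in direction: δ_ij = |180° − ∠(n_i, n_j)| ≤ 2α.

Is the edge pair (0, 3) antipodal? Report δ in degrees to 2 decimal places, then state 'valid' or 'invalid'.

δ = 22.95°, valid

α = atan 0.3 = 16.70°;  2α = 33.40°
edge 0: e_0 = (-1.80, +1.52);  n_0 = (+0.6452, +0.7640)
edge 3: e_3 = (+4.87, -1.51);  n_3 = (-0.2962, -0.9551)
∠(n_0, n_3) = 157.05°
δ = |180° − 157.05°| = 22.95°
22.95° ≤ 2α = 33.40°  →  valid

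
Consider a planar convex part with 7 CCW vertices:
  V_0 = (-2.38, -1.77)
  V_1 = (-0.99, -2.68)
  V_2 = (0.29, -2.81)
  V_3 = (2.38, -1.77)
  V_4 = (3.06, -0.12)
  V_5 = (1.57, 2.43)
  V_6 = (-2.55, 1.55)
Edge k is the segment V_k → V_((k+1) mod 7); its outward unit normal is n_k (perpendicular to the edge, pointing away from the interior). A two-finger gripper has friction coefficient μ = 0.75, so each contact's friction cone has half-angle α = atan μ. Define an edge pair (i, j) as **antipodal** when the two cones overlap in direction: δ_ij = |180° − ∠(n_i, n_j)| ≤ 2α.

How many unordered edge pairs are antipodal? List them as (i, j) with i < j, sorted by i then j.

α = atan 0.75 = 36.87°;  2α = 73.74°
n_0 = (-0.5477, -0.8367)
n_1 = (-0.1010, -0.9949)
n_2 = (+0.4455, -0.8953)
n_3 = (+0.9246, -0.3810)
n_4 = (+0.8634, +0.5045)
n_5 = (-0.2089, +0.9779)
n_6 = (-0.9987, -0.0511)
  (0,1): δ = 152.59°  ·
  (0,2): δ = 120.33°  ·
  (0,3): δ = 79.19°  ·
  (0,4): δ = 26.49°  ✓
  (0,5): δ = 45.27°  ✓
  (0,6): δ = 126.14°  ·
  (1,2): δ = 147.75°  ·
  (1,3): δ = 106.60°  ·
  (1,4): δ = 53.90°  ✓
  (1,5): δ = 17.86°  ✓
  (1,6): δ = 98.73°  ·
  (2,3): δ = 138.85°  ·
  (2,4): δ = 86.16°  ·
  (2,5): δ = 14.40°  ✓
  (2,6): δ = 66.48°  ✓
  (3,4): δ = 127.30°  ·
  (3,5): δ = 55.55°  ✓
  (3,6): δ = 25.33°  ✓
  (4,5): δ = 108.24°  ·
  (4,6): δ = 27.37°  ✓
  (5,6): δ = 99.13°  ·
antipodal pairs: 9

count = 9; pairs: (0,4), (0,5), (1,4), (1,5), (2,5), (2,6), (3,5), (3,6), (4,6)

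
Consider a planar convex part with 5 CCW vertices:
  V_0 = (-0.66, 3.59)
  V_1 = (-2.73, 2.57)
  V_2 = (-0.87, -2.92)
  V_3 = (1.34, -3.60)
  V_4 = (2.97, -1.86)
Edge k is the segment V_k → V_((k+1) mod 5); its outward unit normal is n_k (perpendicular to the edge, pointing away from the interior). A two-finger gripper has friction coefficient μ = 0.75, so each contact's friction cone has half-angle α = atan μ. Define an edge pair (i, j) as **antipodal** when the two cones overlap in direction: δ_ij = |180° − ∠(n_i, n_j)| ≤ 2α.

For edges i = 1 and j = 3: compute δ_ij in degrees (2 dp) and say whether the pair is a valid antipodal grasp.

α = atan 0.75 = 36.87°;  2α = 73.74°
edge 1: e_1 = (+1.86, -5.49);  n_1 = (-0.9471, -0.3209)
edge 3: e_3 = (+1.63, +1.74);  n_3 = (+0.7298, -0.6837)
∠(n_1, n_3) = 118.15°
δ = |180° − 118.15°| = 61.85°
61.85° ≤ 2α = 73.74°  →  valid

δ = 61.85°, valid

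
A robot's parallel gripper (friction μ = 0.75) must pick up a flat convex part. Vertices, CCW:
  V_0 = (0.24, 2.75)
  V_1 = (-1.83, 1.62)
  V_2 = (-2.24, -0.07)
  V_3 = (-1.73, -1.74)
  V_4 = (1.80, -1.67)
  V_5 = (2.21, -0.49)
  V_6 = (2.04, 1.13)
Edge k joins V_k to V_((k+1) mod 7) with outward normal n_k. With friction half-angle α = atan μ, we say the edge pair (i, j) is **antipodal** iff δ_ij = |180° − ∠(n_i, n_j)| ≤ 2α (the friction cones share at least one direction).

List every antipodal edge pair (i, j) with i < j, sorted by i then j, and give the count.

α = atan 0.75 = 36.87°;  2α = 73.74°
n_0 = (-0.4791, +0.8777)
n_1 = (-0.9718, +0.2358)
n_2 = (-0.9564, -0.2921)
n_3 = (+0.0198, -0.9998)
n_4 = (+0.9446, -0.3282)
n_5 = (+0.9945, +0.1044)
n_6 = (+0.6690, +0.7433)
  (0,1): δ = 132.27°  ·
  (0,2): δ = 101.65°  ·
  (0,3): δ = 27.49°  ✓
  (0,4): δ = 42.21°  ✓
  (0,5): δ = 67.36°  ✓
  (0,6): δ = 109.38°  ·
  (1,2): δ = 149.38°  ·
  (1,3): δ = 75.23°  ·
  (1,4): δ = 5.52°  ✓
  (1,5): δ = 19.63°  ✓
  (1,6): δ = 61.65°  ✓
  (2,3): δ = 105.85°  ·
  (2,4): δ = 36.14°  ✓
  (2,5): δ = 10.99°  ✓
  (2,6): δ = 31.03°  ✓
  (3,4): δ = 110.30°  ·
  (3,5): δ = 85.15°  ·
  (3,6): δ = 43.12°  ✓
  (4,5): δ = 154.85°  ·
  (4,6): δ = 112.83°  ·
  (5,6): δ = 137.98°  ·
antipodal pairs: 10

count = 10; pairs: (0,3), (0,4), (0,5), (1,4), (1,5), (1,6), (2,4), (2,5), (2,6), (3,6)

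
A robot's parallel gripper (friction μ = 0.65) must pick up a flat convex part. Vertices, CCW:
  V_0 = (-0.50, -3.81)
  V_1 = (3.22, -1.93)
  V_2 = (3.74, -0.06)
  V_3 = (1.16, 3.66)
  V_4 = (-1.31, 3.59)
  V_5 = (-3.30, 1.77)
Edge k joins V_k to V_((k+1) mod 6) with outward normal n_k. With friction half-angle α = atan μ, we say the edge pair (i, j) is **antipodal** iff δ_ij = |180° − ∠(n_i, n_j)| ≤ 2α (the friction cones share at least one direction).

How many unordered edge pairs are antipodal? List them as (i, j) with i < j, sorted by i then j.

α = atan 0.65 = 33.02°;  2α = 66.05°
n_0 = (+0.4510, -0.8925)
n_1 = (+0.9634, -0.2679)
n_2 = (+0.8217, +0.5699)
n_3 = (-0.0283, +0.9996)
n_4 = (-0.6749, +0.7379)
n_5 = (-0.8938, -0.4485)
  (0,1): δ = 132.35°  ·
  (0,2): δ = 82.07°  ·
  (0,3): δ = 25.19°  ✓
  (0,4): δ = 15.63°  ✓
  (0,5): δ = 89.84°  ·
  (1,2): δ = 129.72°  ·
  (1,3): δ = 72.84°  ·
  (1,4): δ = 32.01°  ✓
  (1,5): δ = 42.19°  ✓
  (2,3): δ = 123.12°  ·
  (2,4): δ = 82.30°  ·
  (2,5): δ = 8.10°  ✓
  (3,4): δ = 139.18°  ·
  (3,5): δ = 64.98°  ✓
  (4,5): δ = 105.80°  ·
antipodal pairs: 6

count = 6; pairs: (0,3), (0,4), (1,4), (1,5), (2,5), (3,5)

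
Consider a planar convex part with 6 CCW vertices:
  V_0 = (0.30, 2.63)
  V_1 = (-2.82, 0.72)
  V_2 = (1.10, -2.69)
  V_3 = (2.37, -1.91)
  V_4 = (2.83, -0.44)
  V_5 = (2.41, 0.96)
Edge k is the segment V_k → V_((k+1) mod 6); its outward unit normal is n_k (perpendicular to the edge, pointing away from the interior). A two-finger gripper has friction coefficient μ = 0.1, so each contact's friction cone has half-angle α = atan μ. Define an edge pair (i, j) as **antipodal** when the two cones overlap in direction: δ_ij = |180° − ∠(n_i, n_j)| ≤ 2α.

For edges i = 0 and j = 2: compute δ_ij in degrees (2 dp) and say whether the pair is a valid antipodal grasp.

δ = 0.08°, valid

α = atan 0.1 = 5.71°;  2α = 11.42°
edge 0: e_0 = (-3.12, -1.91);  n_0 = (-0.5221, +0.8529)
edge 2: e_2 = (+1.27, +0.78);  n_2 = (+0.5233, -0.8521)
∠(n_0, n_2) = 179.92°
δ = |180° − 179.92°| = 0.08°
0.08° ≤ 2α = 11.42°  →  valid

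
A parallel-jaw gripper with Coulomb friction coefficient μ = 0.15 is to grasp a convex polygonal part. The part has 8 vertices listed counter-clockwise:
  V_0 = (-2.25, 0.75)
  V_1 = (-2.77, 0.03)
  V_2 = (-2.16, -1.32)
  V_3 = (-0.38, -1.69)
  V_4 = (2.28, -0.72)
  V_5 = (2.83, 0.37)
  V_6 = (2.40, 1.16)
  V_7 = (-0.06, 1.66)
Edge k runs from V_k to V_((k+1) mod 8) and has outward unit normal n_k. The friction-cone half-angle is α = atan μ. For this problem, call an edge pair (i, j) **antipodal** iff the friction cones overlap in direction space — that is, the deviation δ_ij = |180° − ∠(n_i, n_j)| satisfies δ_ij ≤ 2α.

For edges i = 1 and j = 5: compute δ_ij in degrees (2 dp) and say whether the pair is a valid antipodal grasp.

δ = 4.24°, valid

α = atan 0.15 = 8.53°;  2α = 17.06°
edge 1: e_1 = (+0.61, -1.35);  n_1 = (-0.9113, -0.4118)
edge 5: e_5 = (-0.43, +0.79);  n_5 = (+0.8783, +0.4781)
∠(n_1, n_5) = 175.76°
δ = |180° − 175.76°| = 4.24°
4.24° ≤ 2α = 17.06°  →  valid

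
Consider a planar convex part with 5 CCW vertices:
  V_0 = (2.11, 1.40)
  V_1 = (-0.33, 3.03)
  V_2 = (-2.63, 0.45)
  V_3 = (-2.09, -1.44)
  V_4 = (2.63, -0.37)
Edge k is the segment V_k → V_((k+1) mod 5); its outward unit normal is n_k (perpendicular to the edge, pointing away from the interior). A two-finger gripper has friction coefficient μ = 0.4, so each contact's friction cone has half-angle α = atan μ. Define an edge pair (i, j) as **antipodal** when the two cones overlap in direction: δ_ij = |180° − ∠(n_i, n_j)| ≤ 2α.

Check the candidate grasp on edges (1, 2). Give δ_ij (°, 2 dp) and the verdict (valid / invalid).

δ = 122.34°, invalid

α = atan 0.4 = 21.80°;  2α = 43.60°
edge 1: e_1 = (-2.30, -2.58);  n_1 = (-0.7465, +0.6654)
edge 2: e_2 = (+0.54, -1.89);  n_2 = (-0.9615, -0.2747)
∠(n_1, n_2) = 57.66°
δ = |180° − 57.66°| = 122.34°
122.34° > 2α = 43.60°  →  invalid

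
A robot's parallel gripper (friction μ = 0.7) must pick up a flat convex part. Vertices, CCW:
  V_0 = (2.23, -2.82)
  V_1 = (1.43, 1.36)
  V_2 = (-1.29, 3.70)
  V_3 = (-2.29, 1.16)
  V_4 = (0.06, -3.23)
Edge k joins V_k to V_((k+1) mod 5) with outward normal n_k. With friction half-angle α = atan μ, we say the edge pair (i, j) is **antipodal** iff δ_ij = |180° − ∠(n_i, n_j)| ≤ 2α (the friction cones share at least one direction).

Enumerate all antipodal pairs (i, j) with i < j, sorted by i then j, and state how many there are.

α = atan 0.7 = 34.99°;  2α = 69.98°
n_0 = (+0.9822, +0.1880)
n_1 = (+0.6522, +0.7581)
n_2 = (-0.9305, +0.3663)
n_3 = (-0.8816, -0.4719)
n_4 = (+0.1857, -0.9826)
  (0,1): δ = 141.54°  ·
  (0,2): δ = 32.32°  ✓
  (0,3): δ = 17.33°  ✓
  (0,4): δ = 89.86°  ·
  (1,2): δ = 70.78°  ·
  (1,3): δ = 21.13°  ✓
  (1,4): δ = 51.40°  ✓
  (2,3): δ = 130.35°  ·
  (2,4): δ = 57.81°  ✓
  (3,4): δ = 107.46°  ·
antipodal pairs: 5

count = 5; pairs: (0,2), (0,3), (1,3), (1,4), (2,4)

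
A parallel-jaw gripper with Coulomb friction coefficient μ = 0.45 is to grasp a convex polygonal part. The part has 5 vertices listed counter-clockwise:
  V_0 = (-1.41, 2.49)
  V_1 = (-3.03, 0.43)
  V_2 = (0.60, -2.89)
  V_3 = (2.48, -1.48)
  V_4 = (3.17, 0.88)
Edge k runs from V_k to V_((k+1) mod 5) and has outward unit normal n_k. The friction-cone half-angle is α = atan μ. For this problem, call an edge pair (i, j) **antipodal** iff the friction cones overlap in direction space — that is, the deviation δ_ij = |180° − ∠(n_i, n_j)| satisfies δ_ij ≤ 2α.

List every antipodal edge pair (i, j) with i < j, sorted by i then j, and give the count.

α = atan 0.45 = 24.23°;  2α = 48.46°
n_0 = (-0.7861, +0.6182)
n_1 = (-0.6749, -0.7379)
n_2 = (+0.6000, -0.8000)
n_3 = (+0.9598, -0.2806)
n_4 = (+0.3316, +0.9434)
  (0,1): δ = 94.26°  ·
  (0,2): δ = 14.95°  ✓
  (0,3): δ = 21.88°  ✓
  (0,4): δ = 108.81°  ·
  (1,2): δ = 100.68°  ·
  (1,3): δ = 63.85°  ·
  (1,4): δ = 23.08°  ✓
  (2,3): δ = 143.17°  ·
  (2,4): δ = 56.24°  ·
  (3,4): δ = 93.07°  ·
antipodal pairs: 3

count = 3; pairs: (0,2), (0,3), (1,4)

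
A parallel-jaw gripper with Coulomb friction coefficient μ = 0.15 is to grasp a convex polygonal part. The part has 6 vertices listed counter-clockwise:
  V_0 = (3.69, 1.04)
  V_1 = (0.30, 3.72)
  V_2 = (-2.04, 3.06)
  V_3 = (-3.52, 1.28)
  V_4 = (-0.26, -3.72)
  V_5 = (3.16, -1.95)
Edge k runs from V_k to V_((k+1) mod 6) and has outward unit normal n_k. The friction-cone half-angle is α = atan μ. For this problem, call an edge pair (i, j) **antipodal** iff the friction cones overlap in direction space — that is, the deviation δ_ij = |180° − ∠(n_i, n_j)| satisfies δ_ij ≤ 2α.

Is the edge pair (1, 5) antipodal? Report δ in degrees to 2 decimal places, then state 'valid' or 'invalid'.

δ = 64.20°, invalid

α = atan 0.15 = 8.53°;  2α = 17.06°
edge 1: e_1 = (-2.34, -0.66);  n_1 = (-0.2715, +0.9624)
edge 5: e_5 = (+0.53, +2.99);  n_5 = (+0.9847, -0.1745)
∠(n_1, n_5) = 115.80°
δ = |180° − 115.80°| = 64.20°
64.20° > 2α = 17.06°  →  invalid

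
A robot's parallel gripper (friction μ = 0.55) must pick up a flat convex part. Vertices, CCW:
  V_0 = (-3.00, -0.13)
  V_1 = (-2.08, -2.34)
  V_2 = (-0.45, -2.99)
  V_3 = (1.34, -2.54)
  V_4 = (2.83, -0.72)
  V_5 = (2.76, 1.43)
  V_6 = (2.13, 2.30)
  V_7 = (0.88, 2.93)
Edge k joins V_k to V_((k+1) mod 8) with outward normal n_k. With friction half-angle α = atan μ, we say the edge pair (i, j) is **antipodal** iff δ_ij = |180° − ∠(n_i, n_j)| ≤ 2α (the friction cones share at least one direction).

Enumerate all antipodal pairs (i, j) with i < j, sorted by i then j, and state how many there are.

count = 9; pairs: (0,4), (0,5), (0,6), (1,5), (1,6), (2,6), (2,7), (3,7), (4,7)

α = atan 0.55 = 28.81°;  2α = 57.62°
n_0 = (-0.9232, -0.3843)
n_1 = (-0.3704, -0.9289)
n_2 = (+0.2438, -0.9698)
n_3 = (+0.7738, -0.6335)
n_4 = (+0.9995, +0.0325)
n_5 = (+0.8099, +0.5865)
n_6 = (+0.4501, +0.8930)
n_7 = (-0.6193, +0.7852)
  (0,1): δ = 134.34°  ·
  (0,2): δ = 98.49°  ·
  (0,3): δ = 61.91°  ·
  (0,4): δ = 20.74°  ✓
  (0,5): δ = 13.31°  ✓
  (0,6): δ = 40.65°  ✓
  (0,7): δ = 105.66°  ·
  (1,2): δ = 144.15°  ·
  (1,3): δ = 107.57°  ·
  (1,4): δ = 66.39°  ·
  (1,5): δ = 32.35°  ✓
  (1,6): δ = 5.01°  ✓
  (1,7): δ = 60.00°  ·
  (2,3): δ = 143.42°  ·
  (2,4): δ = 102.25°  ·
  (2,5): δ = 68.20°  ·
  (2,6): δ = 40.86°  ✓
  (2,7): δ = 24.15°  ✓
  (3,4): δ = 138.83°  ·
  (3,5): δ = 104.78°  ·
  (3,6): δ = 77.44°  ·
  (3,7): δ = 12.43°  ✓
  (4,5): δ = 145.96°  ·
  (4,6): δ = 118.61°  ·
  (4,7): δ = 53.60°  ✓
  (5,6): δ = 152.66°  ·
  (5,7): δ = 87.65°  ·
  (6,7): δ = 114.99°  ·
antipodal pairs: 9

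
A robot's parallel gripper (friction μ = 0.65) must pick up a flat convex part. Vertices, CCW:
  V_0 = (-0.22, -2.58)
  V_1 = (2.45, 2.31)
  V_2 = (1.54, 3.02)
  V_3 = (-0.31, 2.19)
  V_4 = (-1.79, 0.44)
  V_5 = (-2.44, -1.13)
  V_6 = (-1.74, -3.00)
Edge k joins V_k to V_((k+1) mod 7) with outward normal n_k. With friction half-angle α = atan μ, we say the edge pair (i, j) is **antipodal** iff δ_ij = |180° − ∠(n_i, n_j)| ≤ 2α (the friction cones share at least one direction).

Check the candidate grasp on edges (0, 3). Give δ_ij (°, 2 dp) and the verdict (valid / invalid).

δ = 11.59°, valid

α = atan 0.65 = 33.02°;  2α = 66.05°
edge 0: e_0 = (+2.67, +4.89);  n_0 = (+0.8777, -0.4792)
edge 3: e_3 = (-1.48, -1.75);  n_3 = (-0.7636, +0.6457)
∠(n_0, n_3) = 168.41°
δ = |180° − 168.41°| = 11.59°
11.59° ≤ 2α = 66.05°  →  valid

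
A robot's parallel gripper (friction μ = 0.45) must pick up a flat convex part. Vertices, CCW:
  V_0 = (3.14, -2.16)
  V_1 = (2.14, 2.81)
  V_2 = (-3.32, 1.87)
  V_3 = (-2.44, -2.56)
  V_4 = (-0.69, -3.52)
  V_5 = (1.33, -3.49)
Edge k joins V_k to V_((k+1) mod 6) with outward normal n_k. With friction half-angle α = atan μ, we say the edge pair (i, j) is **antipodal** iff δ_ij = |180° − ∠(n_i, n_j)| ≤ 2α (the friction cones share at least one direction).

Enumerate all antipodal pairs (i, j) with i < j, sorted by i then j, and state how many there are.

count = 4; pairs: (0,2), (1,3), (1,4), (1,5)

α = atan 0.45 = 24.23°;  2α = 48.46°
n_0 = (+0.9804, +0.1973)
n_1 = (-0.1697, +0.9855)
n_2 = (-0.9808, -0.1948)
n_3 = (-0.4810, -0.8767)
n_4 = (+0.0148, -0.9999)
n_5 = (+0.5921, -0.8058)
  (0,1): δ = 91.61°  ·
  (0,2): δ = 0.14°  ✓
  (0,3): δ = 49.88°  ·
  (0,4): δ = 79.47°  ·
  (0,5): δ = 114.93°  ·
  (1,2): δ = 88.53°  ·
  (1,3): δ = 38.52°  ✓
  (1,4): δ = 8.92°  ✓
  (1,5): δ = 26.54°  ✓
  (2,3): δ = 129.98°  ·
  (2,4): δ = 100.38°  ·
  (2,5): δ = 64.93°  ·
  (3,4): δ = 150.40°  ·
  (3,5): δ = 114.94°  ·
  (4,5): δ = 144.54°  ·
antipodal pairs: 4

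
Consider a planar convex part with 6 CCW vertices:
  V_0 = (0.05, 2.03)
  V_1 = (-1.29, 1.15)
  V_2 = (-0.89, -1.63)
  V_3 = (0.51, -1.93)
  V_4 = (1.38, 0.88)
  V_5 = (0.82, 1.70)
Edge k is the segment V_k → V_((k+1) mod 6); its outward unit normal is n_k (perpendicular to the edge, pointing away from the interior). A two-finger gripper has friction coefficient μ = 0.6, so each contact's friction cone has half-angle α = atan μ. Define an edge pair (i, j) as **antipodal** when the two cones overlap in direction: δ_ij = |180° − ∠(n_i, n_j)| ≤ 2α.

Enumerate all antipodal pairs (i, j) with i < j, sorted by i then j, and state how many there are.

count = 7; pairs: (0,2), (0,3), (1,3), (1,4), (1,5), (2,4), (2,5)

α = atan 0.6 = 30.96°;  2α = 61.93°
n_0 = (-0.5489, +0.8359)
n_1 = (-0.9898, -0.1424)
n_2 = (-0.2095, -0.9778)
n_3 = (+0.9553, -0.2958)
n_4 = (+0.8258, +0.5640)
n_5 = (+0.3939, +0.9191)
  (0,1): δ = 115.11°  ·
  (0,2): δ = 45.39°  ✓
  (0,3): δ = 39.50°  ✓
  (0,4): δ = 91.04°  ·
  (0,5): δ = 123.51°  ·
  (1,2): δ = 110.28°  ·
  (1,3): δ = 25.39°  ✓
  (1,4): δ = 26.14°  ✓
  (1,5): δ = 58.61°  ✓
  (2,3): δ = 95.11°  ·
  (2,4): δ = 43.58°  ✓
  (2,5): δ = 11.10°  ✓
  (3,4): δ = 128.47°  ·
  (3,5): δ = 96.00°  ·
  (4,5): δ = 147.53°  ·
antipodal pairs: 7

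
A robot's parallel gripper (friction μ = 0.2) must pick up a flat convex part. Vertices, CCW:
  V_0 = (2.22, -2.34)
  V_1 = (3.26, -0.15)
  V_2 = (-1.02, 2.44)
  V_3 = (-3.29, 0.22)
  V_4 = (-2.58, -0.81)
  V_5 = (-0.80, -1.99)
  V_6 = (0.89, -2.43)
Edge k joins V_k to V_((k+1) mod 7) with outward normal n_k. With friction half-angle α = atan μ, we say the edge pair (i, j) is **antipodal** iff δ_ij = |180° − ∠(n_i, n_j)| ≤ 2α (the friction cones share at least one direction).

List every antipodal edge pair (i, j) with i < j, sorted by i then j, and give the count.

count = 3; pairs: (0,2), (1,4), (1,5)

α = atan 0.2 = 11.31°;  2α = 22.62°
n_0 = (+0.9033, -0.4290)
n_1 = (+0.5177, +0.8555)
n_2 = (-0.6992, +0.7149)
n_3 = (-0.8233, -0.5675)
n_4 = (-0.5525, -0.8335)
n_5 = (-0.2520, -0.9677)
n_6 = (+0.0675, -0.9977)
  (0,1): δ = 95.78°  ·
  (0,2): δ = 20.24°  ✓
  (0,3): δ = 59.98°  ·
  (0,4): δ = 81.86°  ·
  (0,5): δ = 100.81°  ·
  (0,6): δ = 119.27°  ·
  (1,2): δ = 104.46°  ·
  (1,3): δ = 24.24°  ·
  (1,4): δ = 2.36°  ✓
  (1,5): δ = 16.59°  ✓
  (1,6): δ = 35.05°  ·
  (2,3): δ = 99.78°  ·
  (2,4): δ = 77.90°  ·
  (2,5): δ = 58.96°  ·
  (2,6): δ = 40.49°  ·
  (3,4): δ = 158.12°  ·
  (3,5): δ = 139.17°  ·
  (3,6): δ = 120.71°  ·
  (4,5): δ = 161.05°  ·
  (4,6): δ = 142.59°  ·
  (5,6): δ = 161.54°  ·
antipodal pairs: 3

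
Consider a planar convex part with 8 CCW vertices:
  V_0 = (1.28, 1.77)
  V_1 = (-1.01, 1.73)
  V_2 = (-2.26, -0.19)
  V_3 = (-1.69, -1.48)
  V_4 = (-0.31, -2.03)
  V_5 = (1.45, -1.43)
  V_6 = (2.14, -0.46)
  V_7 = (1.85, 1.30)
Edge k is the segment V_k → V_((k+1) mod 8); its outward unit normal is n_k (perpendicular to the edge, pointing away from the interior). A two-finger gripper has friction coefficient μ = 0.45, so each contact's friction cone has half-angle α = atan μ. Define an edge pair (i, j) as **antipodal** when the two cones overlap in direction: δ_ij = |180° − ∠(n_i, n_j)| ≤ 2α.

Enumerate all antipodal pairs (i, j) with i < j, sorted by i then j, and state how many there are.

count = 8; pairs: (0,3), (0,4), (1,4), (1,5), (1,6), (2,6), (2,7), (3,7)

α = atan 0.45 = 24.23°;  2α = 48.46°
n_0 = (-0.0175, +0.9998)
n_1 = (-0.8380, +0.5456)
n_2 = (-0.9147, -0.4042)
n_3 = (-0.3702, -0.9289)
n_4 = (+0.3227, -0.9465)
n_5 = (+0.8149, -0.5796)
n_6 = (+0.9867, +0.1626)
n_7 = (+0.6362, +0.7715)
  (0,1): δ = 124.07°  ·
  (0,2): δ = 67.16°  ·
  (0,3): δ = 22.73°  ✓
  (0,4): δ = 17.82°  ✓
  (0,5): δ = 53.57°  ·
  (0,6): δ = 98.36°  ·
  (0,7): δ = 139.49°  ·
  (1,2): δ = 123.10°  ·
  (1,3): δ = 78.66°  ·
  (1,4): δ = 38.11°  ✓
  (1,5): δ = 2.36°  ✓
  (1,6): δ = 42.42°  ✓
  (1,7): δ = 83.56°  ·
  (2,3): δ = 135.57°  ·
  (2,4): δ = 95.01°  ·
  (2,5): δ = 59.26°  ·
  (2,6): δ = 14.48°  ✓
  (2,7): δ = 26.65°  ✓
  (3,4): δ = 139.45°  ·
  (3,5): δ = 103.70°  ·
  (3,6): δ = 58.91°  ·
  (3,7): δ = 17.78°  ✓
  (4,5): δ = 144.25°  ·
  (4,6): δ = 99.47°  ·
  (4,7): δ = 58.33°  ·
  (5,6): δ = 135.22°  ·
  (5,7): δ = 94.08°  ·
  (6,7): δ = 138.86°  ·
antipodal pairs: 8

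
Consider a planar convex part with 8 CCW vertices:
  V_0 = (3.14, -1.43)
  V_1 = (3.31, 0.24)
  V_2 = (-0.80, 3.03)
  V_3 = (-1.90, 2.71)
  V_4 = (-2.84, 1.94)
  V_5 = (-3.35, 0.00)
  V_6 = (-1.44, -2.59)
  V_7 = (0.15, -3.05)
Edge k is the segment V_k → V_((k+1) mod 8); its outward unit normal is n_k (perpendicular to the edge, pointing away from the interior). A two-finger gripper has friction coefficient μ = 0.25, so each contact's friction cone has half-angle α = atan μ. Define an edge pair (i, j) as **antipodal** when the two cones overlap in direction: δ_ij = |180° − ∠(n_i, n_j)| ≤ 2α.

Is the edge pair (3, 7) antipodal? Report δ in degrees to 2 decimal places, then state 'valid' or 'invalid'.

α = atan 0.25 = 14.04°;  2α = 28.07°
edge 3: e_3 = (-0.94, -0.77);  n_3 = (-0.6337, +0.7736)
edge 7: e_7 = (+2.99, +1.62);  n_7 = (+0.4764, -0.8792)
∠(n_3, n_7) = 169.13°
δ = |180° − 169.13°| = 10.87°
10.87° ≤ 2α = 28.07°  →  valid

δ = 10.87°, valid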